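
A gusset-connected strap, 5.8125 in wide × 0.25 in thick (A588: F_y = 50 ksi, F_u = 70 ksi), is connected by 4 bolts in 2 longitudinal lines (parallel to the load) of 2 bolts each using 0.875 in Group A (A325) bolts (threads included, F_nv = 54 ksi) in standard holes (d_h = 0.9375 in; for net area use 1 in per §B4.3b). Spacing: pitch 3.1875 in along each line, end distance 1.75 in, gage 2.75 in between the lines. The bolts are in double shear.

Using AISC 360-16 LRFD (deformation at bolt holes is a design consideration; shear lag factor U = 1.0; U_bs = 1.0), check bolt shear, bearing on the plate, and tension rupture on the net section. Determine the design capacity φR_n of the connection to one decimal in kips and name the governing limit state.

50.0 kips (net-section rupture governs)

Bolt shear: A_b = π(0.875)²/4 = 0.60132 in². φR_n = 0.75 × 54 × 0.60132 × 4 × 2 = 194.8 kips.
Bearing (0.25 in plate, F_u = 70 ksi): end bolts L_c = 1.75 − 0.9375/2 = 1.28125, R_n = min(1.2×1.28125×0.25×70, 2.4×0.875×0.25×70) = 26.906 kips/bolt; interior L_c = 3.1875 − 0.9375 = 2.25, R_n = 36.75 kips/bolt. φR_n = 0.75 × (2×26.906 + 2×36.75) = 95.5 kips.
Tension rupture (net): A_n = (5.8125 − 2×1)×0.25 = 0.95313 in² (U = 1.0, A_e = A_n). φR_n = 0.75 × 70 × 0.95313 = 50.0 kips.
Governing: min(194.8, 95.5, 50.0) = 50.0 kips → net-section rupture.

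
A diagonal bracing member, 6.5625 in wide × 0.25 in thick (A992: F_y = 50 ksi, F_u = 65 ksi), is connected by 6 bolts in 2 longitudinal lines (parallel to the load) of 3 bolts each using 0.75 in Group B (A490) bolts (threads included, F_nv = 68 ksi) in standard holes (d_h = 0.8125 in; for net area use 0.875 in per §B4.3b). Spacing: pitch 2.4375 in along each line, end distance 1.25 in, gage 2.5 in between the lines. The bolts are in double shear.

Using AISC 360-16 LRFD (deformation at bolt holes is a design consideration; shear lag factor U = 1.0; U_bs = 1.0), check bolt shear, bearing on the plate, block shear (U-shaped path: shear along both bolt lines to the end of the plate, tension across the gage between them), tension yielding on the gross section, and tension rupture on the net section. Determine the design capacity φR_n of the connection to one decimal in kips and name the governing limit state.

Bolt shear: A_b = π(0.75)²/4 = 0.44179 in². φR_n = 0.75 × 68 × 0.44179 × 6 × 2 = 270.4 kips.
Bearing (0.25 in plate, F_u = 65 ksi): end bolts L_c = 1.25 − 0.8125/2 = 0.84375, R_n = min(1.2×0.84375×0.25×65, 2.4×0.75×0.25×65) = 16.453 kips/bolt; interior L_c = 2.4375 − 0.8125 = 1.625, R_n = 29.25 kips/bolt. φR_n = 0.75 × (2×16.453 + 4×29.25) = 112.4 kips.
Block shear: shear path 2×[1.25+2×2.4375] = 2×6.125 in, A_gv = 3.0625, A_nv = 2×(6.125 − 2.5×0.875)×0.25 = 1.9688 in²; tension across gage: (2.5 − 1×0.875)×0.25 = 0.40625 in². R_n = min(0.6×65×1.9688, 0.6×50×3.0625) + 1.0×65×0.40625 = min(76.783, 91.875) + 26.406 = 103.19 kips. φR_n = 0.75 × 103.19 = 77.4 kips.
Tension yield (gross): A_g = 6.5625×0.25 = 1.6406 in². φR_n = 0.90 × 50 × 1.6406 = 73.8 kips.
Tension rupture (net): A_n = (6.5625 − 2×0.875)×0.25 = 1.2031 in² (U = 1.0, A_e = A_n). φR_n = 0.75 × 65 × 1.2031 = 58.7 kips.
Governing: min(270.4, 112.4, 77.4, 73.8, 58.7) = 58.7 kips → net-section rupture.

58.7 kips (net-section rupture governs)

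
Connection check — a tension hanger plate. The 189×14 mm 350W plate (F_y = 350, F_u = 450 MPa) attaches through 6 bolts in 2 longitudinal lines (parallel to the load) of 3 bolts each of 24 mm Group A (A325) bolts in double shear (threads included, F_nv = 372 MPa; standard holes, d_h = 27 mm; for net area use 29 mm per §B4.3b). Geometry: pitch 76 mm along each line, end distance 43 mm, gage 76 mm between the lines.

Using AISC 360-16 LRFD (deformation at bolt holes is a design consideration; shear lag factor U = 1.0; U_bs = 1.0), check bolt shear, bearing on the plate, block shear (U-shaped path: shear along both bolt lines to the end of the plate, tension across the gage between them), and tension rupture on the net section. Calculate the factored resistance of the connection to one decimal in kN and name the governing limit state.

Bolt shear: A_b = π(24)²/4 = 452.39 mm². φR_n = 0.75 × 372 × 452.39 × 6 × 2 = 1514.6 kN.
Bearing (14 mm plate, F_u = 450 MPa): end bolts L_c = 43 − 27/2 = 29.5, R_n = min(1.2×29.5×14×450, 2.4×24×14×450) = 223.02 kN/bolt; interior L_c = 76 − 27 = 49, R_n = 362.88 kN/bolt. φR_n = 0.75 × (2×223.02 + 4×362.88) = 1423.2 kN.
Block shear: shear path 2×[43+2×76] = 2×195 mm, A_gv = 5460, A_nv = 2×(195 − 2.5×29)×14 = 3430 mm²; tension across gage: (76 − 1×29)×14 = 658 mm². R_n = min(0.6×450×3430, 0.6×350×5460) + 1.0×450×658 = min(926.1, 1146.6) + 296.1 = 1222.2 kN. φR_n = 0.75 × 1222.2 = 916.7 kN.
Tension rupture (net): A_n = (189 − 2×29)×14 = 1834 mm² (U = 1.0, A_e = A_n). φR_n = 0.75 × 450 × 1834 = 619.0 kN.
Governing: min(1514.6, 1423.2, 916.7, 619.0) = 619.0 kN → net-section rupture.

619.0 kN (net-section rupture governs)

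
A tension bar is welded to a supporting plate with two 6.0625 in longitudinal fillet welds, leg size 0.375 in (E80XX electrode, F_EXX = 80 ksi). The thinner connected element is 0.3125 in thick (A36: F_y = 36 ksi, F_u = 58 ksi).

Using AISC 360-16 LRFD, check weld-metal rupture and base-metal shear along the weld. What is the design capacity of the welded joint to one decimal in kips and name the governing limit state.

81.8 kips (base-metal shear governs)

Weld metal: throat = 0.707×0.375 = 0.26513 in, L = 2×6.0625 = 12.125 in. φR_n = 0.75 × 0.6 × 80 × 0.26513 × 12.125 = 115.7 kips.
Base metal shear (0.3125 in plate): yield φR_n = 1.0×0.6×36×0.3125×12.125 = 81.8 kips; rupture φR_n = 0.75×0.6×58×0.3125×12.125 = 98.9 kips; take 81.8 kips (yield).
Governing: min(115.7, 81.8) = 81.8 kips → base-metal shear.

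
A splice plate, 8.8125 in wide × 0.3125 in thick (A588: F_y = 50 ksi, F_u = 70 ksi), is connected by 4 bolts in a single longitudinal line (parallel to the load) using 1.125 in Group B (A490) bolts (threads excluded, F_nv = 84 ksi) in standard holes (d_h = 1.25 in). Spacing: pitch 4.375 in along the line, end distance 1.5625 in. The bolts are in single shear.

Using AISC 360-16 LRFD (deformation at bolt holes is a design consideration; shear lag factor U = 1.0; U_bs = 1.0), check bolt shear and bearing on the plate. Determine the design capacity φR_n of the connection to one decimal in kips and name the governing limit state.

Bolt shear: A_b = π(1.125)²/4 = 0.99402 in². φR_n = 0.75 × 84 × 0.99402 × 4 × 1 = 250.5 kips.
Bearing (0.3125 in plate, F_u = 70 ksi): end bolts L_c = 1.5625 − 1.25/2 = 0.9375, R_n = min(1.2×0.9375×0.3125×70, 2.4×1.125×0.3125×70) = 24.609 kips/bolt; interior L_c = 4.375 − 1.25 = 3.125, R_n = 59.063 kips/bolt. φR_n = 0.75 × (1×24.609 + 3×59.063) = 151.3 kips.
Governing: min(250.5, 151.3) = 151.3 kips → bearing.

151.3 kips (bearing governs)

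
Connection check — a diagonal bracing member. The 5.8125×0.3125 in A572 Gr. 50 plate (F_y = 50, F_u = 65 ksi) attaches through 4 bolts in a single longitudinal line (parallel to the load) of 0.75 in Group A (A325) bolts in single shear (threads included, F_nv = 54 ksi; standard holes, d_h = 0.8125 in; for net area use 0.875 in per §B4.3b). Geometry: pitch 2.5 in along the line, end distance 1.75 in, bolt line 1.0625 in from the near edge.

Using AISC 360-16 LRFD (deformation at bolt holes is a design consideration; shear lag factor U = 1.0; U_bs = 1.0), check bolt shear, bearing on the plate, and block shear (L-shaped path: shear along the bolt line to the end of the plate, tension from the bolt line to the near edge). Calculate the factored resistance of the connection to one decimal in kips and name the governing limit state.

66.1 kips (block shear governs)

Bolt shear: A_b = π(0.75)²/4 = 0.44179 in². φR_n = 0.75 × 54 × 0.44179 × 4 × 1 = 71.6 kips.
Bearing (0.3125 in plate, F_u = 65 ksi): end bolts L_c = 1.75 − 0.8125/2 = 1.34375, R_n = min(1.2×1.34375×0.3125×65, 2.4×0.75×0.3125×65) = 32.754 kips/bolt; interior L_c = 2.5 − 0.8125 = 1.6875, R_n = 36.563 kips/bolt. φR_n = 0.75 × (1×32.754 + 3×36.563) = 106.8 kips.
Block shear: shear path 1×[1.75+3×2.5] = 1×9.25 in, A_gv = 2.8906, A_nv = 1×(9.25 − 3.5×0.875)×0.3125 = 1.9336 in²; tension to near edge: (1.0625 − 0.5×0.875)×0.3125 = 0.19531 in². R_n = min(0.6×65×1.9336, 0.6×50×2.8906) + 1.0×65×0.19531 = min(75.41, 86.718) + 12.695 = 88.105 kips. φR_n = 0.75 × 88.105 = 66.1 kips.
Governing: min(71.6, 106.8, 66.1) = 66.1 kips → block shear.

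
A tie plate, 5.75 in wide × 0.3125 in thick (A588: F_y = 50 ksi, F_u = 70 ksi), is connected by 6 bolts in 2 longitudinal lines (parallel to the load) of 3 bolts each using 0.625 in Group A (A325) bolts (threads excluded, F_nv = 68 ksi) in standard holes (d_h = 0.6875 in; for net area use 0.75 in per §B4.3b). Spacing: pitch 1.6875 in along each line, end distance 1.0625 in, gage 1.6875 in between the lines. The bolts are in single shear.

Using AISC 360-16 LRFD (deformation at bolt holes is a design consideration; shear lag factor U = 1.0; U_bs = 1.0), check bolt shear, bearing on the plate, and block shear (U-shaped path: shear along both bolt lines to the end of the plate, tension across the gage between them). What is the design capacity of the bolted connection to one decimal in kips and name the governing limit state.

65.8 kips (block shear governs)

Bolt shear: A_b = π(0.625)²/4 = 0.3068 in². φR_n = 0.75 × 68 × 0.3068 × 6 × 1 = 93.9 kips.
Bearing (0.3125 in plate, F_u = 70 ksi): end bolts L_c = 1.0625 − 0.6875/2 = 0.71875, R_n = min(1.2×0.71875×0.3125×70, 2.4×0.625×0.3125×70) = 18.867 kips/bolt; interior L_c = 1.6875 − 0.6875 = 1, R_n = 26.25 kips/bolt. φR_n = 0.75 × (2×18.867 + 4×26.25) = 107.1 kips.
Block shear: shear path 2×[1.0625+2×1.6875] = 2×4.4375 in, A_gv = 2.7734, A_nv = 2×(4.4375 − 2.5×0.75)×0.3125 = 1.6016 in²; tension across gage: (1.6875 − 1×0.75)×0.3125 = 0.29297 in². R_n = min(0.6×70×1.6016, 0.6×50×2.7734) + 1.0×70×0.29297 = min(67.267, 83.202) + 20.508 = 87.775 kips. φR_n = 0.75 × 87.775 = 65.8 kips.
Governing: min(93.9, 107.1, 65.8) = 65.8 kips → block shear.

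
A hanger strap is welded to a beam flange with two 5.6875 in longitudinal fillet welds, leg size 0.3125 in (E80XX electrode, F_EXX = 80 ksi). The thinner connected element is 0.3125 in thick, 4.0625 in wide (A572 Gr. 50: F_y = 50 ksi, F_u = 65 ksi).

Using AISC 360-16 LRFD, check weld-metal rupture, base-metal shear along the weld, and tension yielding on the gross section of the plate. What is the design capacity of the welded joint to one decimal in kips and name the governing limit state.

57.1 kips (gross-section yield governs)

Weld metal: throat = 0.707×0.3125 = 0.22094 in, L = 2×5.6875 = 11.375 in. φR_n = 0.75 × 0.6 × 80 × 0.22094 × 11.375 = 90.5 kips.
Base metal shear (0.3125 in plate): yield φR_n = 1.0×0.6×50×0.3125×11.375 = 106.6 kips; rupture φR_n = 0.75×0.6×65×0.3125×11.375 = 104.0 kips; take 104.0 kips (rupture).
Tension yield (gross): A_g = 4.0625×0.3125 = 1.2695 in². φR_n = 0.90 × 50 × 1.2695 = 57.1 kips.
Governing: min(90.5, 104.0, 57.1) = 57.1 kips → gross-section yield.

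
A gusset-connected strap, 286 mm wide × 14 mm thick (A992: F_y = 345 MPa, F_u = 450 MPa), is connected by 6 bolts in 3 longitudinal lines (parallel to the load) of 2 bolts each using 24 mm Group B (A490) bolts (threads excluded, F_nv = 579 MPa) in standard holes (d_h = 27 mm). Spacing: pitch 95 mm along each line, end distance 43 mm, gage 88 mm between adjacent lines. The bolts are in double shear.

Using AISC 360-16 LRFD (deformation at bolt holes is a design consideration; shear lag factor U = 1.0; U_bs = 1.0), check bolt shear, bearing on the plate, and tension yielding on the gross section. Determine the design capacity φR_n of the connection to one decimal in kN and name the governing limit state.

1243.2 kN (gross-section yield governs)

Bolt shear: A_b = π(24)²/4 = 452.39 mm². φR_n = 0.75 × 579 × 452.39 × 6 × 2 = 2357.4 kN.
Bearing (14 mm plate, F_u = 450 MPa): end bolts L_c = 43 − 27/2 = 29.5, R_n = min(1.2×29.5×14×450, 2.4×24×14×450) = 223.02 kN/bolt; interior L_c = 95 − 27 = 68, R_n = 362.88 kN/bolt. φR_n = 0.75 × (3×223.02 + 3×362.88) = 1318.3 kN.
Tension yield (gross): A_g = 286×14 = 4004 mm². φR_n = 0.90 × 345 × 4004 = 1243.2 kN.
Governing: min(2357.4, 1318.3, 1243.2) = 1243.2 kN → gross-section yield.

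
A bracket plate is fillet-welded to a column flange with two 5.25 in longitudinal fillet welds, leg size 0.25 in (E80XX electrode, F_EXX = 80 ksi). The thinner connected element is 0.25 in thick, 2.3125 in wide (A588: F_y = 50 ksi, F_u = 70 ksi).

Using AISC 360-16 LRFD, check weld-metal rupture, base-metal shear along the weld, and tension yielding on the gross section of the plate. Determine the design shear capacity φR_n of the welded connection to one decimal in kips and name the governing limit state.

Weld metal: throat = 0.707×0.25 = 0.17675 in, L = 2×5.25 = 10.5 in. φR_n = 0.75 × 0.6 × 80 × 0.17675 × 10.5 = 66.8 kips.
Base metal shear (0.25 in plate): yield φR_n = 1.0×0.6×50×0.25×10.5 = 78.8 kips; rupture φR_n = 0.75×0.6×70×0.25×10.5 = 82.7 kips; take 78.8 kips (yield).
Tension yield (gross): A_g = 2.3125×0.25 = 0.57813 in². φR_n = 0.90 × 50 × 0.57813 = 26.0 kips.
Governing: min(66.8, 78.8, 26.0) = 26.0 kips → gross-section yield.

26.0 kips (gross-section yield governs)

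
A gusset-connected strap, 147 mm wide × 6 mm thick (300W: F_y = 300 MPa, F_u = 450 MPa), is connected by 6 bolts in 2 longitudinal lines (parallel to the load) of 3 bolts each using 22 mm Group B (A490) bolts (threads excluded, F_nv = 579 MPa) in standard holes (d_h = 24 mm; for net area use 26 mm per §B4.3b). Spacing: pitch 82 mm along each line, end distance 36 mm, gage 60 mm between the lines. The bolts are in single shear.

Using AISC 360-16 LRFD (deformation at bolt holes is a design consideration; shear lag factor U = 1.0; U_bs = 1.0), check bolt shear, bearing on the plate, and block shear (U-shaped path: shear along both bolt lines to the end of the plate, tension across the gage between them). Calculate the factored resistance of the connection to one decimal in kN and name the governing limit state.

Bolt shear: A_b = π(22)²/4 = 380.13 mm². φR_n = 0.75 × 579 × 380.13 × 6 × 1 = 990.4 kN.
Bearing (6 mm plate, F_u = 450 MPa): end bolts L_c = 36 − 24/2 = 24, R_n = min(1.2×24×6×450, 2.4×22×6×450) = 77.76 kN/bolt; interior L_c = 82 − 24 = 58, R_n = 142.56 kN/bolt. φR_n = 0.75 × (2×77.76 + 4×142.56) = 544.3 kN.
Block shear: shear path 2×[36+2×82] = 2×200 mm, A_gv = 2400, A_nv = 2×(200 − 2.5×26)×6 = 1620 mm²; tension across gage: (60 − 1×26)×6 = 204 mm². R_n = min(0.6×450×1620, 0.6×300×2400) + 1.0×450×204 = min(437.4, 432) + 91.8 = 523.8 kN. φR_n = 0.75 × 523.8 = 392.9 kN.
Governing: min(990.4, 544.3, 392.9) = 392.9 kN → block shear.

392.9 kN (block shear governs)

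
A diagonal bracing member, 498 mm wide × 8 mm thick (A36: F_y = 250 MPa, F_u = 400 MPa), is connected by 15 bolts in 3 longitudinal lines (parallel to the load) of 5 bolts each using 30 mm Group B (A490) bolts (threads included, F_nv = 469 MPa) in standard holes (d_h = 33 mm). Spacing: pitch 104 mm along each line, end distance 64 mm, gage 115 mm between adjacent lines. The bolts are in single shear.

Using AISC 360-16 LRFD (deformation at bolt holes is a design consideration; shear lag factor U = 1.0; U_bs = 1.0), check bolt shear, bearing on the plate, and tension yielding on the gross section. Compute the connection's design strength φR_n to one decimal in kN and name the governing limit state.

896.4 kN (gross-section yield governs)

Bolt shear: A_b = π(30)²/4 = 706.86 mm². φR_n = 0.75 × 469 × 706.86 × 15 × 1 = 3729.6 kN.
Bearing (8 mm plate, F_u = 400 MPa): end bolts L_c = 64 − 33/2 = 47.5, R_n = min(1.2×47.5×8×400, 2.4×30×8×400) = 182.4 kN/bolt; interior L_c = 104 − 33 = 71, R_n = 230.4 kN/bolt. φR_n = 0.75 × (3×182.4 + 12×230.4) = 2484.0 kN.
Tension yield (gross): A_g = 498×8 = 3984 mm². φR_n = 0.90 × 250 × 3984 = 896.4 kN.
Governing: min(3729.6, 2484.0, 896.4) = 896.4 kN → gross-section yield.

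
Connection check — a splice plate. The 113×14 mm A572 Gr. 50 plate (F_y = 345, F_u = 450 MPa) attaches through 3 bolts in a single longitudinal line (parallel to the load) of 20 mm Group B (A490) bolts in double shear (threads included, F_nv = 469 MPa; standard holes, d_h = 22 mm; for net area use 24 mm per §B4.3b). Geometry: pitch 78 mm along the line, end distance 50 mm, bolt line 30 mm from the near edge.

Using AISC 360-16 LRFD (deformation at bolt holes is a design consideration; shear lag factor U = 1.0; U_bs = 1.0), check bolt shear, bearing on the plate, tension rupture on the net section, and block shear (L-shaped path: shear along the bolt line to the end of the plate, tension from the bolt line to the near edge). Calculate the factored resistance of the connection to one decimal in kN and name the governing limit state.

Bolt shear: A_b = π(20)²/4 = 314.16 mm². φR_n = 0.75 × 469 × 314.16 × 3 × 2 = 663.0 kN.
Bearing (14 mm plate, F_u = 450 MPa): end bolts L_c = 50 − 22/2 = 39, R_n = min(1.2×39×14×450, 2.4×20×14×450) = 294.84 kN/bolt; interior L_c = 78 − 22 = 56, R_n = 302.4 kN/bolt. φR_n = 0.75 × (1×294.84 + 2×302.4) = 674.7 kN.
Tension rupture (net): A_n = (113 − 1×24)×14 = 1246 mm² (U = 1.0, A_e = A_n). φR_n = 0.75 × 450 × 1246 = 420.5 kN.
Block shear: shear path 1×[50+2×78] = 1×206 mm, A_gv = 2884, A_nv = 1×(206 − 2.5×24)×14 = 2044 mm²; tension to near edge: (30 − 0.5×24)×14 = 252 mm². R_n = min(0.6×450×2044, 0.6×345×2884) + 1.0×450×252 = min(551.88, 596.99) + 113.4 = 665.28 kN. φR_n = 0.75 × 665.28 = 499.0 kN.
Governing: min(663.0, 674.7, 420.5, 499.0) = 420.5 kN → net-section rupture.

420.5 kN (net-section rupture governs)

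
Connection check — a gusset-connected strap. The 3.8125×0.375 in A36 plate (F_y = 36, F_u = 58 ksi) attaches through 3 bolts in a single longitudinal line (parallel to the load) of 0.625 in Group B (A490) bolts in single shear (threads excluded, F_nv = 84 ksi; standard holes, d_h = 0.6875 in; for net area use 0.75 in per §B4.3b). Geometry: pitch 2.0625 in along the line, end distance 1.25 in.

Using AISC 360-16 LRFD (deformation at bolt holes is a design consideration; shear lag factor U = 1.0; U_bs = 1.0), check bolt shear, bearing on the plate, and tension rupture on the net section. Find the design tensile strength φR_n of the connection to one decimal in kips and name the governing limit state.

Bolt shear: A_b = π(0.625)²/4 = 0.3068 in². φR_n = 0.75 × 84 × 0.3068 × 3 × 1 = 58.0 kips.
Bearing (0.375 in plate, F_u = 58 ksi): end bolts L_c = 1.25 − 0.6875/2 = 0.90625, R_n = min(1.2×0.90625×0.375×58, 2.4×0.625×0.375×58) = 23.653 kips/bolt; interior L_c = 2.0625 − 0.6875 = 1.375, R_n = 32.625 kips/bolt. φR_n = 0.75 × (1×23.653 + 2×32.625) = 66.7 kips.
Tension rupture (net): A_n = (3.8125 − 1×0.75)×0.375 = 1.1484 in² (U = 1.0, A_e = A_n). φR_n = 0.75 × 58 × 1.1484 = 50.0 kips.
Governing: min(58.0, 66.7, 50.0) = 50.0 kips → net-section rupture.

50.0 kips (net-section rupture governs)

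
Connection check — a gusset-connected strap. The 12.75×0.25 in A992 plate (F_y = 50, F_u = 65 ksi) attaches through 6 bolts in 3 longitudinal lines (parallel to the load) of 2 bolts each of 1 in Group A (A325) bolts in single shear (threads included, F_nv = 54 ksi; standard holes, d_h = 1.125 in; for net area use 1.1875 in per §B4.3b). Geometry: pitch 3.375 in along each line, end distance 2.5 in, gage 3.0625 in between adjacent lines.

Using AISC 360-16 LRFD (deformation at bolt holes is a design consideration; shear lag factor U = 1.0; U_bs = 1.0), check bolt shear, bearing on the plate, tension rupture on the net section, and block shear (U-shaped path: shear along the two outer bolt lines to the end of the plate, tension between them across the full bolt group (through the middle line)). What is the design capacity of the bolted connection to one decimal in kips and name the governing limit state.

105.6 kips (block shear governs)

Bolt shear: A_b = π(1)²/4 = 0.7854 in². φR_n = 0.75 × 54 × 0.7854 × 6 × 1 = 190.9 kips.
Bearing (0.25 in plate, F_u = 65 ksi): end bolts L_c = 2.5 − 1.125/2 = 1.9375, R_n = min(1.2×1.9375×0.25×65, 2.4×1×0.25×65) = 37.781 kips/bolt; interior L_c = 3.375 − 1.125 = 2.25, R_n = 39 kips/bolt. φR_n = 0.75 × (3×37.781 + 3×39) = 172.8 kips.
Tension rupture (net): A_n = (12.75 − 3×1.1875)×0.25 = 2.2969 in² (U = 1.0, A_e = A_n). φR_n = 0.75 × 65 × 2.2969 = 112.0 kips.
Block shear: shear path 2×[2.5+1×3.375] = 2×5.875 in, A_gv = 2.9375, A_nv = 2×(5.875 − 1.5×1.1875)×0.25 = 2.0469 in²; tension across gage: (6.125 − 2×1.1875)×0.25 = 0.9375 in². R_n = min(0.6×65×2.0469, 0.6×50×2.9375) + 1.0×65×0.9375 = min(79.829, 88.125) + 60.938 = 140.77 kips. φR_n = 0.75 × 140.77 = 105.6 kips.
Governing: min(190.9, 172.8, 112.0, 105.6) = 105.6 kips → block shear.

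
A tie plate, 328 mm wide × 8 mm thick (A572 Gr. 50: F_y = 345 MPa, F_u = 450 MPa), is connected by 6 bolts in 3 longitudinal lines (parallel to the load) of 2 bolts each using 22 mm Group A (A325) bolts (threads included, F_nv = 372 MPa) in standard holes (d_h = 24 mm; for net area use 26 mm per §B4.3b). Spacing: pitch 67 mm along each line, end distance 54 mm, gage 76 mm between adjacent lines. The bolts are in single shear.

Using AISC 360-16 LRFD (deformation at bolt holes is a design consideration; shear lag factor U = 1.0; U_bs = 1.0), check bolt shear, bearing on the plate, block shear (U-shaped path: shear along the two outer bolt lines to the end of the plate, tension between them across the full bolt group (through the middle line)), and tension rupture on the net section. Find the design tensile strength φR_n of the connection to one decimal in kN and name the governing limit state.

Bolt shear: A_b = π(22)²/4 = 380.13 mm². φR_n = 0.75 × 372 × 380.13 × 6 × 1 = 636.3 kN.
Bearing (8 mm plate, F_u = 450 MPa): end bolts L_c = 54 − 24/2 = 42, R_n = min(1.2×42×8×450, 2.4×22×8×450) = 181.44 kN/bolt; interior L_c = 67 − 24 = 43, R_n = 185.76 kN/bolt. φR_n = 0.75 × (3×181.44 + 3×185.76) = 826.2 kN.
Block shear: shear path 2×[54+1×67] = 2×121 mm, A_gv = 1936, A_nv = 2×(121 − 1.5×26)×8 = 1312 mm²; tension across gage: (152 − 2×26)×8 = 800 mm². R_n = min(0.6×450×1312, 0.6×345×1936) + 1.0×450×800 = min(354.24, 400.75) + 360 = 714.24 kN. φR_n = 0.75 × 714.24 = 535.7 kN.
Tension rupture (net): A_n = (328 − 3×26)×8 = 2000 mm² (U = 1.0, A_e = A_n). φR_n = 0.75 × 450 × 2000 = 675.0 kN.
Governing: min(636.3, 826.2, 535.7, 675.0) = 535.7 kN → block shear.

535.7 kN (block shear governs)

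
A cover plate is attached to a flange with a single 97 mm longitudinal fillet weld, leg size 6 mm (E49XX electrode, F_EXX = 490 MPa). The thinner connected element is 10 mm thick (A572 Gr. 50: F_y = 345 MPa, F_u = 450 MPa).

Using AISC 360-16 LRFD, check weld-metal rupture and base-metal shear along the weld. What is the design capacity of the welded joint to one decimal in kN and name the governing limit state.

90.7 kN (weld metal governs)

Weld metal: throat = 0.707×6 = 4.242 mm, L = 97 mm. φR_n = 0.75 × 0.6 × 490 × 4.242 × 97 = 90.7 kN.
Base metal shear (10 mm plate): yield φR_n = 1.0×0.6×345×10×97 = 200.8 kN; rupture φR_n = 0.75×0.6×450×10×97 = 196.4 kN; take 196.4 kN (rupture).
Governing: min(90.7, 196.4) = 90.7 kN → weld metal.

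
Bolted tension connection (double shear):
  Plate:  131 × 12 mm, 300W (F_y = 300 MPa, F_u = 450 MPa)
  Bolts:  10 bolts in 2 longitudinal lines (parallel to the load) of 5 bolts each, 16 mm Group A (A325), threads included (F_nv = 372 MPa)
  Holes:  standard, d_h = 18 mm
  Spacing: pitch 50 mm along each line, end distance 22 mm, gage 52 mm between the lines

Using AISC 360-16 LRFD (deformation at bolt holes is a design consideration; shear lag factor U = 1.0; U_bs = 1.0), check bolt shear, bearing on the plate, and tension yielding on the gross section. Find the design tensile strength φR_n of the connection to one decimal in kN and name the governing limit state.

424.4 kN (gross-section yield governs)

Bolt shear: A_b = π(16)²/4 = 201.06 mm². φR_n = 0.75 × 372 × 201.06 × 10 × 2 = 1121.9 kN.
Bearing (12 mm plate, F_u = 450 MPa): end bolts L_c = 22 − 18/2 = 13, R_n = min(1.2×13×12×450, 2.4×16×12×450) = 84.24 kN/bolt; interior L_c = 50 − 18 = 32, R_n = 207.36 kN/bolt. φR_n = 0.75 × (2×84.24 + 8×207.36) = 1370.5 kN.
Tension yield (gross): A_g = 131×12 = 1572 mm². φR_n = 0.90 × 300 × 1572 = 424.4 kN.
Governing: min(1121.9, 1370.5, 424.4) = 424.4 kN → gross-section yield.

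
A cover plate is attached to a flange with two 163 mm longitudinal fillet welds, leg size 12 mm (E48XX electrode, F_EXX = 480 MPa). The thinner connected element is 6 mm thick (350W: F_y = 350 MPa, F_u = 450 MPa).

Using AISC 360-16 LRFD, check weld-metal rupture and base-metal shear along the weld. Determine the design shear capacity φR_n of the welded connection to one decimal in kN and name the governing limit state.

396.1 kN (base-metal shear governs)

Weld metal: throat = 0.707×12 = 8.484 mm, L = 2×163 = 326 mm. φR_n = 0.75 × 0.6 × 480 × 8.484 × 326 = 597.4 kN.
Base metal shear (6 mm plate): yield φR_n = 1.0×0.6×350×6×326 = 410.8 kN; rupture φR_n = 0.75×0.6×450×6×326 = 396.1 kN; take 396.1 kN (rupture).
Governing: min(597.4, 396.1) = 396.1 kN → base-metal shear.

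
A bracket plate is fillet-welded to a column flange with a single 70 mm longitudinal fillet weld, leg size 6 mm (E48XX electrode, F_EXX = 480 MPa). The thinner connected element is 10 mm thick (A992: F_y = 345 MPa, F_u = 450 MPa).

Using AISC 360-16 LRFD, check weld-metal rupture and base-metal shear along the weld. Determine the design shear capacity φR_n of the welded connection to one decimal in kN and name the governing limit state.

Weld metal: throat = 0.707×6 = 4.242 mm, L = 70 mm. φR_n = 0.75 × 0.6 × 480 × 4.242 × 70 = 64.1 kN.
Base metal shear (10 mm plate): yield φR_n = 1.0×0.6×345×10×70 = 144.9 kN; rupture φR_n = 0.75×0.6×450×10×70 = 141.8 kN; take 141.8 kN (rupture).
Governing: min(64.1, 141.8) = 64.1 kN → weld metal.

64.1 kN (weld metal governs)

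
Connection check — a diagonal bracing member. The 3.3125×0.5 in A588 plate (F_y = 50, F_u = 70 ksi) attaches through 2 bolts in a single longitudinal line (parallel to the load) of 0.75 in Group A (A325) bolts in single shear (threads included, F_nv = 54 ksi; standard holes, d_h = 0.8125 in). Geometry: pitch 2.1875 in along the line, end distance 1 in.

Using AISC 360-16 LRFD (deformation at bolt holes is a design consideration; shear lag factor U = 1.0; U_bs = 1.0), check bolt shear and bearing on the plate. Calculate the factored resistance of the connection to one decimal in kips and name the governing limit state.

Bolt shear: A_b = π(0.75)²/4 = 0.44179 in². φR_n = 0.75 × 54 × 0.44179 × 2 × 1 = 35.8 kips.
Bearing (0.5 in plate, F_u = 70 ksi): end bolts L_c = 1 − 0.8125/2 = 0.59375, R_n = min(1.2×0.59375×0.5×70, 2.4×0.75×0.5×70) = 24.938 kips/bolt; interior L_c = 2.1875 − 0.8125 = 1.375, R_n = 57.75 kips/bolt. φR_n = 0.75 × (1×24.938 + 1×57.75) = 62.0 kips.
Governing: min(35.8, 62.0) = 35.8 kips → bolt shear.

35.8 kips (bolt shear governs)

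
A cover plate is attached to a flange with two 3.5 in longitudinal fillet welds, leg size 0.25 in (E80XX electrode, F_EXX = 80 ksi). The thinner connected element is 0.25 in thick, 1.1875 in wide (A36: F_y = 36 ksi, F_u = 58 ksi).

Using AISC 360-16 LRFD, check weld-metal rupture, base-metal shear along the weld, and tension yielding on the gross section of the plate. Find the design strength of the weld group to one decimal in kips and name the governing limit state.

9.6 kips (gross-section yield governs)

Weld metal: throat = 0.707×0.25 = 0.17675 in, L = 2×3.5 = 7 in. φR_n = 0.75 × 0.6 × 80 × 0.17675 × 7 = 44.5 kips.
Base metal shear (0.25 in plate): yield φR_n = 1.0×0.6×36×0.25×7 = 37.8 kips; rupture φR_n = 0.75×0.6×58×0.25×7 = 45.7 kips; take 37.8 kips (yield).
Tension yield (gross): A_g = 1.1875×0.25 = 0.29688 in². φR_n = 0.90 × 36 × 0.29688 = 9.6 kips.
Governing: min(44.5, 37.8, 9.6) = 9.6 kips → gross-section yield.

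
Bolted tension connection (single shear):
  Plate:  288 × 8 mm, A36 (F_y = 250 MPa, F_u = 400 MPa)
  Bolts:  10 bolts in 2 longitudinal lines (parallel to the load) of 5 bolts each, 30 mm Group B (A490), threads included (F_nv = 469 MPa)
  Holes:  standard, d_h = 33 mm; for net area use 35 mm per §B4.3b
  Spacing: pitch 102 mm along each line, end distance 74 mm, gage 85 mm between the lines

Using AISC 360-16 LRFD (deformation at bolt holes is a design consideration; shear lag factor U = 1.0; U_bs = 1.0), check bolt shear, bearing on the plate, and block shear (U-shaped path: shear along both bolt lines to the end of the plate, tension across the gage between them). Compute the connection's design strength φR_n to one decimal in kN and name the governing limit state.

987.6 kN (block shear governs)

Bolt shear: A_b = π(30)²/4 = 706.86 mm². φR_n = 0.75 × 469 × 706.86 × 10 × 1 = 2486.4 kN.
Bearing (8 mm plate, F_u = 400 MPa): end bolts L_c = 74 − 33/2 = 57.5, R_n = min(1.2×57.5×8×400, 2.4×30×8×400) = 220.8 kN/bolt; interior L_c = 102 − 33 = 69, R_n = 230.4 kN/bolt. φR_n = 0.75 × (2×220.8 + 8×230.4) = 1713.6 kN.
Block shear: shear path 2×[74+4×102] = 2×482 mm, A_gv = 7712, A_nv = 2×(482 − 4.5×35)×8 = 5192 mm²; tension across gage: (85 − 1×35)×8 = 400 mm². R_n = min(0.6×400×5192, 0.6×250×7712) + 1.0×400×400 = min(1246.1, 1156.8) + 160 = 1316.8 kN. φR_n = 0.75 × 1316.8 = 987.6 kN.
Governing: min(2486.4, 1713.6, 987.6) = 987.6 kN → block shear.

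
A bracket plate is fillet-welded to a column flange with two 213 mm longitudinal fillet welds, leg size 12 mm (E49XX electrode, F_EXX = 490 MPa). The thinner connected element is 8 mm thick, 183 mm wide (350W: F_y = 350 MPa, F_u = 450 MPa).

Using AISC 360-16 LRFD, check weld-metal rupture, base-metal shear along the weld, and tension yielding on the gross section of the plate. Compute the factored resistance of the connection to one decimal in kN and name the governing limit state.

461.2 kN (gross-section yield governs)

Weld metal: throat = 0.707×12 = 8.484 mm, L = 2×213 = 426 mm. φR_n = 0.75 × 0.6 × 490 × 8.484 × 426 = 796.9 kN.
Base metal shear (8 mm plate): yield φR_n = 1.0×0.6×350×8×426 = 715.7 kN; rupture φR_n = 0.75×0.6×450×8×426 = 690.1 kN; take 690.1 kN (rupture).
Tension yield (gross): A_g = 183×8 = 1464 mm². φR_n = 0.90 × 350 × 1464 = 461.2 kN.
Governing: min(796.9, 690.1, 461.2) = 461.2 kN → gross-section yield.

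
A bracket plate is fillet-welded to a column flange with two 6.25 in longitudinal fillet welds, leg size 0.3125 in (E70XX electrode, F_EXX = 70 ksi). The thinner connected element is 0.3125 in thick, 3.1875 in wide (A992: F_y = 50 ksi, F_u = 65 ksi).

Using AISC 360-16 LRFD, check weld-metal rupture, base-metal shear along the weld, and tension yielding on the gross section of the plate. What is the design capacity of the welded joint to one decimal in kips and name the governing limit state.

Weld metal: throat = 0.707×0.3125 = 0.22094 in, L = 2×6.25 = 12.5 in. φR_n = 0.75 × 0.6 × 70 × 0.22094 × 12.5 = 87.0 kips.
Base metal shear (0.3125 in plate): yield φR_n = 1.0×0.6×50×0.3125×12.5 = 117.2 kips; rupture φR_n = 0.75×0.6×65×0.3125×12.5 = 114.3 kips; take 114.3 kips (rupture).
Tension yield (gross): A_g = 3.1875×0.3125 = 0.99609 in². φR_n = 0.90 × 50 × 0.99609 = 44.8 kips.
Governing: min(87.0, 114.3, 44.8) = 44.8 kips → gross-section yield.

44.8 kips (gross-section yield governs)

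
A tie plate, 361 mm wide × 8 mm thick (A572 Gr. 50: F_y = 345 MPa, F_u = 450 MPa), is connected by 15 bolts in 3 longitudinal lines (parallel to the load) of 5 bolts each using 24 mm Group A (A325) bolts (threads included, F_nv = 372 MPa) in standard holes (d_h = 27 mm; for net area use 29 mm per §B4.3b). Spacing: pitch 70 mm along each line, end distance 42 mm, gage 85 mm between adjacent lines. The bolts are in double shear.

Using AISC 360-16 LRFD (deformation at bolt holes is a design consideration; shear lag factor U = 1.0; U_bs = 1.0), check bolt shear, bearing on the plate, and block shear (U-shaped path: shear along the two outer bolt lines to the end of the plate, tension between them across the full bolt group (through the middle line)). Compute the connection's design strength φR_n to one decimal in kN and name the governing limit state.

Bolt shear: A_b = π(24)²/4 = 452.39 mm². φR_n = 0.75 × 372 × 452.39 × 15 × 2 = 3786.5 kN.
Bearing (8 mm plate, F_u = 450 MPa): end bolts L_c = 42 − 27/2 = 28.5, R_n = min(1.2×28.5×8×450, 2.4×24×8×450) = 123.12 kN/bolt; interior L_c = 70 − 27 = 43, R_n = 185.76 kN/bolt. φR_n = 0.75 × (3×123.12 + 12×185.76) = 1948.9 kN.
Block shear: shear path 2×[42+4×70] = 2×322 mm, A_gv = 5152, A_nv = 2×(322 − 4.5×29)×8 = 3064 mm²; tension across gage: (170 − 2×29)×8 = 896 mm². R_n = min(0.6×450×3064, 0.6×345×5152) + 1.0×450×896 = min(827.28, 1066.5) + 403.2 = 1230.5 kN. φR_n = 0.75 × 1230.5 = 922.9 kN.
Governing: min(3786.5, 1948.9, 922.9) = 922.9 kN → block shear.

922.9 kN (block shear governs)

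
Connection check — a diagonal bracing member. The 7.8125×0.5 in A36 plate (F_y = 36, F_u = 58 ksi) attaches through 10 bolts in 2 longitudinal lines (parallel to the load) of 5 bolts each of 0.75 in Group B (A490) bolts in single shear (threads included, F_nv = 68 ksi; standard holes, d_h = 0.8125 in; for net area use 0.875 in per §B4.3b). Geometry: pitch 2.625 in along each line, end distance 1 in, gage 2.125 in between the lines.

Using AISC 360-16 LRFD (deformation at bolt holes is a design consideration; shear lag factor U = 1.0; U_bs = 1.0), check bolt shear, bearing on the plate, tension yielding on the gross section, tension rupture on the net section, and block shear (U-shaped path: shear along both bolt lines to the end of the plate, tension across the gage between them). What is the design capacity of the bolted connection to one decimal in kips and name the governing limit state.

Bolt shear: A_b = π(0.75)²/4 = 0.44179 in². φR_n = 0.75 × 68 × 0.44179 × 10 × 1 = 225.3 kips.
Bearing (0.5 in plate, F_u = 58 ksi): end bolts L_c = 1 − 0.8125/2 = 0.59375, R_n = min(1.2×0.59375×0.5×58, 2.4×0.75×0.5×58) = 20.663 kips/bolt; interior L_c = 2.625 − 0.8125 = 1.8125, R_n = 52.2 kips/bolt. φR_n = 0.75 × (2×20.663 + 8×52.2) = 344.2 kips.
Tension yield (gross): A_g = 7.8125×0.5 = 3.9063 in². φR_n = 0.90 × 36 × 3.9063 = 126.6 kips.
Tension rupture (net): A_n = (7.8125 − 2×0.875)×0.5 = 3.0313 in² (U = 1.0, A_e = A_n). φR_n = 0.75 × 58 × 3.0313 = 131.9 kips.
Block shear: shear path 2×[1+4×2.625] = 2×11.5 in, A_gv = 11.5, A_nv = 2×(11.5 − 4.5×0.875)×0.5 = 7.5625 in²; tension across gage: (2.125 − 1×0.875)×0.5 = 0.625 in². R_n = min(0.6×58×7.5625, 0.6×36×11.5) + 1.0×58×0.625 = min(263.18, 248.4) + 36.25 = 284.65 kips. φR_n = 0.75 × 284.65 = 213.5 kips.
Governing: min(225.3, 344.2, 126.6, 131.9, 213.5) = 126.6 kips → gross-section yield.

126.6 kips (gross-section yield governs)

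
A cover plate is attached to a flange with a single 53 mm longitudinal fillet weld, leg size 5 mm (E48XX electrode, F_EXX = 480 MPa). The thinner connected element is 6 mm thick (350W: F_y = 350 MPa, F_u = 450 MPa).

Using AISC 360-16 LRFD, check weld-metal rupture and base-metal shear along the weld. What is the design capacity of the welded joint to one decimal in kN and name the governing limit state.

40.5 kN (weld metal governs)

Weld metal: throat = 0.707×5 = 3.535 mm, L = 53 mm. φR_n = 0.75 × 0.6 × 480 × 3.535 × 53 = 40.5 kN.
Base metal shear (6 mm plate): yield φR_n = 1.0×0.6×350×6×53 = 66.8 kN; rupture φR_n = 0.75×0.6×450×6×53 = 64.4 kN; take 64.4 kN (rupture).
Governing: min(40.5, 64.4) = 40.5 kN → weld metal.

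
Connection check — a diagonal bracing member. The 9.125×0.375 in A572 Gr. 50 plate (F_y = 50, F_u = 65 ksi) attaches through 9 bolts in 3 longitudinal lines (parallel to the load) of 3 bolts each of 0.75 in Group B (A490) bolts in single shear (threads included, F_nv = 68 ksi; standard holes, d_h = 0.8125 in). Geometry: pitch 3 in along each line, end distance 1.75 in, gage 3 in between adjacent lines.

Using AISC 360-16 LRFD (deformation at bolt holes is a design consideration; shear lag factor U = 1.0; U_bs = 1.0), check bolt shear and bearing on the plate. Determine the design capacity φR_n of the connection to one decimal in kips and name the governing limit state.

202.8 kips (bolt shear governs)

Bolt shear: A_b = π(0.75)²/4 = 0.44179 in². φR_n = 0.75 × 68 × 0.44179 × 9 × 1 = 202.8 kips.
Bearing (0.375 in plate, F_u = 65 ksi): end bolts L_c = 1.75 − 0.8125/2 = 1.34375, R_n = min(1.2×1.34375×0.375×65, 2.4×0.75×0.375×65) = 39.305 kips/bolt; interior L_c = 3 − 0.8125 = 2.1875, R_n = 43.875 kips/bolt. φR_n = 0.75 × (3×39.305 + 6×43.875) = 285.9 kips.
Governing: min(202.8, 285.9) = 202.8 kips → bolt shear.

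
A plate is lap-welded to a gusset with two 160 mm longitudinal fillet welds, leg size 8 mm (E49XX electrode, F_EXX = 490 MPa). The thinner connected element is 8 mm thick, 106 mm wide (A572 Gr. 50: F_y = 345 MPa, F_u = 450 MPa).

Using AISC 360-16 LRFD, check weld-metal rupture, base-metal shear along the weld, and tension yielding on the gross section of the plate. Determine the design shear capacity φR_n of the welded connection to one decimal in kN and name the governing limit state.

263.3 kN (gross-section yield governs)

Weld metal: throat = 0.707×8 = 5.656 mm, L = 2×160 = 320 mm. φR_n = 0.75 × 0.6 × 490 × 5.656 × 320 = 399.1 kN.
Base metal shear (8 mm plate): yield φR_n = 1.0×0.6×345×8×320 = 529.9 kN; rupture φR_n = 0.75×0.6×450×8×320 = 518.4 kN; take 518.4 kN (rupture).
Tension yield (gross): A_g = 106×8 = 848 mm². φR_n = 0.90 × 345 × 848 = 263.3 kN.
Governing: min(399.1, 518.4, 263.3) = 263.3 kN → gross-section yield.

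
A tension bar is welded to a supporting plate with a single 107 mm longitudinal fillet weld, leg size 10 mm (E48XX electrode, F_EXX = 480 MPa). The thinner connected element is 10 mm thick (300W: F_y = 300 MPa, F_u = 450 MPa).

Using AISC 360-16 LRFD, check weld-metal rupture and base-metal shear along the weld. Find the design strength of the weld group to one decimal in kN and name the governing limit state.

163.4 kN (weld metal governs)

Weld metal: throat = 0.707×10 = 7.07 mm, L = 107 mm. φR_n = 0.75 × 0.6 × 480 × 7.07 × 107 = 163.4 kN.
Base metal shear (10 mm plate): yield φR_n = 1.0×0.6×300×10×107 = 192.6 kN; rupture φR_n = 0.75×0.6×450×10×107 = 216.7 kN; take 192.6 kN (yield).
Governing: min(163.4, 192.6) = 163.4 kN → weld metal.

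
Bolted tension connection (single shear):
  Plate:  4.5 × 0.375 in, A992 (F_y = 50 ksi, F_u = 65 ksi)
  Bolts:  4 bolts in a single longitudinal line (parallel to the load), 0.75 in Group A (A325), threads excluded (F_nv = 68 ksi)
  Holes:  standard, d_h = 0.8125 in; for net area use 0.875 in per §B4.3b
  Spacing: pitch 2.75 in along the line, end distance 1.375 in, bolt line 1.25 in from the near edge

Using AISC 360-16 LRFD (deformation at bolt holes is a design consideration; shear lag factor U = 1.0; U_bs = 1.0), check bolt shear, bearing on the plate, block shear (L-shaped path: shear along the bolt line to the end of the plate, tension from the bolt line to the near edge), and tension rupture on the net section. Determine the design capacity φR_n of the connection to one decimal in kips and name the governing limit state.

Bolt shear: A_b = π(0.75)²/4 = 0.44179 in². φR_n = 0.75 × 68 × 0.44179 × 4 × 1 = 90.1 kips.
Bearing (0.375 in plate, F_u = 65 ksi): end bolts L_c = 1.375 − 0.8125/2 = 0.96875, R_n = min(1.2×0.96875×0.375×65, 2.4×0.75×0.375×65) = 28.336 kips/bolt; interior L_c = 2.75 − 0.8125 = 1.9375, R_n = 43.875 kips/bolt. φR_n = 0.75 × (1×28.336 + 3×43.875) = 120.0 kips.
Block shear: shear path 1×[1.375+3×2.75] = 1×9.625 in, A_gv = 3.6094, A_nv = 1×(9.625 − 3.5×0.875)×0.375 = 2.4609 in²; tension to near edge: (1.25 − 0.5×0.875)×0.375 = 0.30469 in². R_n = min(0.6×65×2.4609, 0.6×50×3.6094) + 1.0×65×0.30469 = min(95.975, 108.28) + 19.805 = 115.78 kips. φR_n = 0.75 × 115.78 = 86.8 kips.
Tension rupture (net): A_n = (4.5 − 1×0.875)×0.375 = 1.3594 in² (U = 1.0, A_e = A_n). φR_n = 0.75 × 65 × 1.3594 = 66.3 kips.
Governing: min(90.1, 120.0, 86.8, 66.3) = 66.3 kips → net-section rupture.

66.3 kips (net-section rupture governs)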